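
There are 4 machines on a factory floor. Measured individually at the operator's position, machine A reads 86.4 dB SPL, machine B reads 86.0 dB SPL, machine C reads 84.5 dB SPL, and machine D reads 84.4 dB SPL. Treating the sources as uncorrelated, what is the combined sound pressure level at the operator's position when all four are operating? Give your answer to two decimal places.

Add the sources as powers (linear), then convert back to dB:
L_total = 10·log₁₀(10^(86.4/10) + 10^(86.0/10) + 10^(84.5/10) + 10^(84.4/10)) = 10·log₁₀(1392000000) = 91.44 dB SPL.

91.44 dB SPL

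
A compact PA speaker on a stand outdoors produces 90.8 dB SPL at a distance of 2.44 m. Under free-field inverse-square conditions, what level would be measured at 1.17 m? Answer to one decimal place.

97.2 dB SPL

For a point source in a free field, ΔL = −20·log₁₀(d₂/d₁).
ΔL = −20·log₁₀(1.17/2.44) = 6.38 dB, so L₂ = 90.8 + (6.38) = 97.2 dB SPL.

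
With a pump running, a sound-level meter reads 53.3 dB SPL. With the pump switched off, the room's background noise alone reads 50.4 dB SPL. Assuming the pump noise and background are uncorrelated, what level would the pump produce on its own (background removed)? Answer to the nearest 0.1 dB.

50.2 dB SPL

Background correction is a power subtraction:
L_src = 10·log₁₀(10^(53.3/10) − 10^(50.4/10)) = 10·log₁₀(104100) = 50.2 dB SPL.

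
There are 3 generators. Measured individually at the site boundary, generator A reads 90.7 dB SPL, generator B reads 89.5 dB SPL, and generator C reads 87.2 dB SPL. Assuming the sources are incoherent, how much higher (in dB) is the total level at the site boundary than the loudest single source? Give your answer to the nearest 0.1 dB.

Incoherent sources sum as intensities:
L_total = 10·log₁₀(10^(90.7/10) + 10^(89.5/10) + 10^(87.2/10)) = 94.13 dB SPL.
Excess over the loudest (90.7 dB): 94.13 − 90.7 = 3.4 dB.

3.4 dB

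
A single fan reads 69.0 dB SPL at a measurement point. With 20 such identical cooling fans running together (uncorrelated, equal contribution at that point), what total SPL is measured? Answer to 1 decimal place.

82.0 dB SPL

20 equal incoherent sources raise the level by 10·log₁₀(20) = 13.01 dB.
L_total = 69.0 + 13.01 = 82.0 dB SPL.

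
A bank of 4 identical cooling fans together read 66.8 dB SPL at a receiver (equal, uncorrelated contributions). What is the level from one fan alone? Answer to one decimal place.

4 equal incoherent sources add 10·log₁₀(4) = 6.02 dB over one source.
L_one = 66.8 − 6.02 = 60.8 dB SPL.

60.8 dB SPL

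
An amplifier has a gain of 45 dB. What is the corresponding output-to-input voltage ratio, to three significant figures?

Voltage ratio = 10^(dB/20).
10^(45/20) = 10^(2.250) = 178.

178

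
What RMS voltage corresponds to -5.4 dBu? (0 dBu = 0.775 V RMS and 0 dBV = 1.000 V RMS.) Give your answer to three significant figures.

0.416 V

V = 0.775 V × 10^(-5.4/20).
= 0.775 × 0.5370 = 0.416 V.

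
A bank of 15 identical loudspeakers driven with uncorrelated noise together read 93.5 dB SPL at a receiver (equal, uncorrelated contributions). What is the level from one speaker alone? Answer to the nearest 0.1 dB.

15 equal incoherent sources add 10·log₁₀(15) = 11.76 dB over one source.
L_one = 93.5 − 11.76 = 81.7 dB SPL.

81.7 dB SPL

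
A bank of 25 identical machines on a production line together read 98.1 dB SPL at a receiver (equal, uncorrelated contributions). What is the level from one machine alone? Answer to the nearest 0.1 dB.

84.1 dB SPL

25 equal incoherent sources add 10·log₁₀(25) = 13.98 dB over one source.
L_one = 98.1 − 13.98 = 84.1 dB SPL.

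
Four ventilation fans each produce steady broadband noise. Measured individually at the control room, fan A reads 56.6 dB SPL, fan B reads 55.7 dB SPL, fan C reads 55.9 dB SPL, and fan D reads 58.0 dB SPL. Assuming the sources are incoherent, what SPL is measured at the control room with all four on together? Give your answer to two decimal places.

62.67 dB SPL

Incoherent sources sum as intensities:
L_total = 10·log₁₀(10^(56.6/10) + 10^(55.7/10) + 10^(55.9/10) + 10^(58.0/10)) = 10·log₁₀(1849000) = 62.67 dB SPL.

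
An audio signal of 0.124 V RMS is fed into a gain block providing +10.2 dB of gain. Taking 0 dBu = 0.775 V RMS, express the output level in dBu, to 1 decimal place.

-5.7 dBu

Input level: 20·log₁₀(0.124/0.775) = -15.92 dBu.
Output: -15.92 + 10.2 = -5.7 dBu.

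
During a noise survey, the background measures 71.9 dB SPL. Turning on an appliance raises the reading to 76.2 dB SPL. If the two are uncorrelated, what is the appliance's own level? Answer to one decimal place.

Background correction is a power subtraction:
L_src = 10·log₁₀(10^(76.2/10) − 10^(71.9/10)) = 10·log₁₀(26200000) = 74.2 dB SPL.

74.2 dB SPL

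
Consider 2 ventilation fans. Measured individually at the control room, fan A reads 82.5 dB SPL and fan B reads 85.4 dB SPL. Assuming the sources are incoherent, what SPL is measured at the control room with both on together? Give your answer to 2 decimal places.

87.20 dB SPL

Add the sources as powers (linear), then convert back to dB:
L_total = 10·log₁₀(10^(82.5/10) + 10^(85.4/10)) = 10·log₁₀(524600000) = 87.20 dB SPL.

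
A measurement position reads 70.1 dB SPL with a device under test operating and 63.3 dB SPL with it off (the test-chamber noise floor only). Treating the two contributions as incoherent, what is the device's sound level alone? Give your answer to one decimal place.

69.1 dB SPL

Remove the background by subtracting linear intensities:
L_src = 10·log₁₀(10^(70.1/10) − 10^(63.3/10)) = 10·log₁₀(8095000) = 69.1 dB SPL.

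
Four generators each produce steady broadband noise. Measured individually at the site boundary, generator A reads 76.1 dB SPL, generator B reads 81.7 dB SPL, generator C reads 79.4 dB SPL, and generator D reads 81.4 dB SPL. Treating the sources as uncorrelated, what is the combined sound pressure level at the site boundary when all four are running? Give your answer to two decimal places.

Add the sources as powers (linear), then convert back to dB:
L_total = 10·log₁₀(10^(76.1/10) + 10^(81.7/10) + 10^(79.4/10) + 10^(81.4/10)) = 10·log₁₀(413800000) = 86.17 dB SPL.

86.17 dB SPL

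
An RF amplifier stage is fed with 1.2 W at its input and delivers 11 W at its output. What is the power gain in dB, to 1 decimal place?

Power is a power quantity, so gain = 10·log₁₀(P_out/P_in).
10·log₁₀(11/1.2) = 10·log₁₀(9.167) = 9.6 dB.

9.6 dB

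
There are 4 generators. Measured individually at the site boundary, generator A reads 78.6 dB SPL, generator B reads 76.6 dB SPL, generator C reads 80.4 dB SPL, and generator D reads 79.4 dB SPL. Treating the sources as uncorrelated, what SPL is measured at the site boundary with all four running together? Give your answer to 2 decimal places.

Uncorrelated sources add in intensity (power), not in dB.
L_total = 10·log₁₀(10^(78.6/10) + 10^(76.6/10) + 10^(80.4/10) + 10^(79.4/10)) = 10·log₁₀(314900000) = 84.98 dB SPL.

84.98 dB SPL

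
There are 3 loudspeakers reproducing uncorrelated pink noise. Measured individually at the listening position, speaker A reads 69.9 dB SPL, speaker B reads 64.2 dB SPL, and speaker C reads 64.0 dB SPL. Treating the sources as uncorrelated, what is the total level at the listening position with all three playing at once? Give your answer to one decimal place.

71.7 dB SPL

Incoherent sources sum as intensities:
L_total = 10·log₁₀(10^(69.9/10) + 10^(64.2/10) + 10^(64.0/10)) = 10·log₁₀(14910000) = 71.7 dB SPL.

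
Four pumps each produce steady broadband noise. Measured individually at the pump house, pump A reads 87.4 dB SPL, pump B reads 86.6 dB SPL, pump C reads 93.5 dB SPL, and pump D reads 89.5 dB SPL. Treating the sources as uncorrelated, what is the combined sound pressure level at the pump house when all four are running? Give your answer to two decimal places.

96.17 dB SPL

Incoherent sources sum as intensities:
L_total = 10·log₁₀(10^(87.4/10) + 10^(86.6/10) + 10^(93.5/10) + 10^(89.5/10)) = 10·log₁₀(4137000000) = 96.17 dB SPL.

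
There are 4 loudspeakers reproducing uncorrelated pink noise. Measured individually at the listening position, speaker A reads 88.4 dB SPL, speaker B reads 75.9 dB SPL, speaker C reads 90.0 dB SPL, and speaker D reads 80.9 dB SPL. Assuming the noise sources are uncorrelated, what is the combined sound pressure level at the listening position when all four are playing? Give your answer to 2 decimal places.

Uncorrelated sources add in intensity (power), not in dB.
L_total = 10·log₁₀(10^(88.4/10) + 10^(75.9/10) + 10^(90.0/10) + 10^(80.9/10)) = 10·log₁₀(1854000000) = 92.68 dB SPL.

92.68 dB SPL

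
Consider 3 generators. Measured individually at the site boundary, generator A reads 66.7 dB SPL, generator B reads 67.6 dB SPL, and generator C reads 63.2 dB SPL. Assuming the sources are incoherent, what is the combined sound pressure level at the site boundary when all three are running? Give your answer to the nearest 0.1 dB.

71.0 dB SPL

Add the sources as powers (linear), then convert back to dB:
L_total = 10·log₁₀(10^(66.7/10) + 10^(67.6/10) + 10^(63.2/10)) = 10·log₁₀(12520000) = 71.0 dB SPL.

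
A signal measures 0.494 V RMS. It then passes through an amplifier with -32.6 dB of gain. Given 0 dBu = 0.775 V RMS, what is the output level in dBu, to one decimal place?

-36.5 dBu

Input level: 20·log₁₀(0.494/0.775) = -3.91 dBu.
Output: -3.91 − 32.6 = -36.5 dBu.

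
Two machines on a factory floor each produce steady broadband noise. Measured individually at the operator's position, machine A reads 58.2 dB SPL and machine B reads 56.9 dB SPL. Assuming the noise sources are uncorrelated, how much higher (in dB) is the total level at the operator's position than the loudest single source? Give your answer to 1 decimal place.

2.4 dB

Incoherent sources sum as intensities:
L_total = 10·log₁₀(10^(58.2/10) + 10^(56.9/10)) = 60.61 dB SPL.
Excess over the loudest (58.2 dB): 60.61 − 58.2 = 2.4 dB.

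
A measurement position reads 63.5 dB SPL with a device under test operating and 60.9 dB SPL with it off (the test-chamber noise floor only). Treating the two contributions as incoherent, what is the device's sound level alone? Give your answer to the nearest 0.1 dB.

Subtract intensities: L_src = 10·log₁₀(10^(L_total/10) − 10^(L_bg/10)).
L_src = 10·log₁₀(10^(63.5/10) − 10^(60.9/10)) = 10·log₁₀(1008000) = 60.0 dB SPL.

60.0 dB SPL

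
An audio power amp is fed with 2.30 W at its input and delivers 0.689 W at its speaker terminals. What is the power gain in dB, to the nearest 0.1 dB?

-5.2 dB

For a power ratio, dB = 10·log₁₀(P₂/P₁).
10·log₁₀(0.689/2.30) = 10·log₁₀(0.2996) = -5.2 dB.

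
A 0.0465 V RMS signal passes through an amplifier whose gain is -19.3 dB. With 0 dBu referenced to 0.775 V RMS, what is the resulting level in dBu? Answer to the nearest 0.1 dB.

-43.7 dBu

Input level: 20·log₁₀(0.0465/0.775) = -24.44 dBu.
Output: -24.44 − 19.3 = -43.7 dBu.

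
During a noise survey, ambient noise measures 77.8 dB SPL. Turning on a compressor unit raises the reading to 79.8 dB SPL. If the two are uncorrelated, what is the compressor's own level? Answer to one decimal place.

75.5 dB SPL

Background correction is a power subtraction:
L_src = 10·log₁₀(10^(79.8/10) − 10^(77.8/10)) = 10·log₁₀(35240000) = 75.5 dB SPL.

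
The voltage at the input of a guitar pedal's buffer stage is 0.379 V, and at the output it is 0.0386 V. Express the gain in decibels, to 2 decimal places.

For a voltage ratio, dB = 20·log₁₀(V₂/V₁).
20·log₁₀(0.0386/0.379) = 20·log₁₀(0.1018) = -19.84 dB.

-19.84 dB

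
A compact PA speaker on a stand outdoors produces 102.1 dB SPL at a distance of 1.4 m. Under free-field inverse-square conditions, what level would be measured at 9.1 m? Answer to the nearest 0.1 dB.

85.8 dB SPL

Inverse-square spreading gives ΔL = −20·log₁₀(d₂/d₁).
ΔL = −20·log₁₀(9.1/1.4) = -16.26 dB, so L₂ = 102.1 + (-16.26) = 85.8 dB SPL.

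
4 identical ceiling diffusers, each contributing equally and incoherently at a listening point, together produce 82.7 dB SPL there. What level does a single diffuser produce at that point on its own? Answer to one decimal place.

4 equal incoherent sources add 10·log₁₀(4) = 6.02 dB over one source.
L_one = 82.7 − 6.02 = 76.7 dB SPL.

76.7 dB SPL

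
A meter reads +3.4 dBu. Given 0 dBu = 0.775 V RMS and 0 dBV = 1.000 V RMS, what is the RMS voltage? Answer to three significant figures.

V = 0.775 V × 10^(+3.4/20).
= 0.775 × 1.479 = 1.15 V.

1.15 V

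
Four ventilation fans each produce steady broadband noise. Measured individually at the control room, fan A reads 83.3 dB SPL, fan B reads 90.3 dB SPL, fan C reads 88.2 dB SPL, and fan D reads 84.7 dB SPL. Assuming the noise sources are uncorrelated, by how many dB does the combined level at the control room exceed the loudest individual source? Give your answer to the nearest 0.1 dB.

Add the sources as powers (linear), then convert back to dB:
L_total = 10·log₁₀(10^(83.3/10) + 10^(90.3/10) + 10^(88.2/10) + 10^(84.7/10)) = 93.50 dB SPL.
Excess over the loudest (90.3 dB): 93.50 − 90.3 = 3.2 dB.

3.2 dB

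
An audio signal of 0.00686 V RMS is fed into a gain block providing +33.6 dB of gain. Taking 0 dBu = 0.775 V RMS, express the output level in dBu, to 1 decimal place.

-7.5 dBu

Input level: 20·log₁₀(0.00686/0.775) = -41.06 dBu.
Output: -41.06 + 33.6 = -7.5 dBu.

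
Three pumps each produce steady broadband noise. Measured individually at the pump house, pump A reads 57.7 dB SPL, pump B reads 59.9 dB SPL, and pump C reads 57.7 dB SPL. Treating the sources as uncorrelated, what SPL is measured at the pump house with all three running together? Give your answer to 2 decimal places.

63.33 dB SPL

Incoherent sources sum as intensities:
L_total = 10·log₁₀(10^(57.7/10) + 10^(59.9/10) + 10^(57.7/10)) = 10·log₁₀(2155000) = 63.33 dB SPL.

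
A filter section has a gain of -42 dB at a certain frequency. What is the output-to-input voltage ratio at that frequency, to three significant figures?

Voltage ratio = 10^(dB/20).
10^(-42/20) = 10^(-2.100) = 0.00794.

0.00794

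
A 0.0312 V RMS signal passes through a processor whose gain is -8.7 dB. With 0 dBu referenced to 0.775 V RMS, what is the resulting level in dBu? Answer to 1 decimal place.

-36.6 dBu

Input level: 20·log₁₀(0.0312/0.775) = -27.90 dBu.
Output: -27.90 − 8.7 = -36.6 dBu.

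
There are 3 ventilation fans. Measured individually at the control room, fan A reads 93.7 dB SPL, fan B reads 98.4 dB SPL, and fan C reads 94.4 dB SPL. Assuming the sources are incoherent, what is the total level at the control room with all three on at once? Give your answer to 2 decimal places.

Incoherent sources sum as intensities:
L_total = 10·log₁₀(10^(93.7/10) + 10^(98.4/10) + 10^(94.4/10)) = 10·log₁₀(12017000000) = 100.80 dB SPL.

100.80 dB SPL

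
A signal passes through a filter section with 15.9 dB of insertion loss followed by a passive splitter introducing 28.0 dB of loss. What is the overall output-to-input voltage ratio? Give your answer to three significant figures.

Net gain = (−15.9) + (−28.0) = -43.9 dB.
Voltage ratio = 10^(-43.9/20) = 0.00638.

0.00638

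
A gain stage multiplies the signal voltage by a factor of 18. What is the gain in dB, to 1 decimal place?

For a voltage ratio, dB = 20·log₁₀(V₂/V₁).
20·log₁₀(18) = 25.1 dB.

25.1 dB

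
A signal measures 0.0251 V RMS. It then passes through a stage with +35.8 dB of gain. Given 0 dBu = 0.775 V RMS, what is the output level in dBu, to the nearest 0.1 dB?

Input level: 20·log₁₀(0.0251/0.775) = -29.79 dBu.
Output: -29.79 + 35.8 = +6.0 dBu.

+6.0 dBu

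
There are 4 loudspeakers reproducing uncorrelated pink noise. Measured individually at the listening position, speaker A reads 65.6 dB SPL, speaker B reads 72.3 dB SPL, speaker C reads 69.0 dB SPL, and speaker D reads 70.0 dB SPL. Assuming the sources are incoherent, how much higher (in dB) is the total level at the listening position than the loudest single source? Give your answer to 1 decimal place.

3.6 dB

Add the sources as powers (linear), then convert back to dB:
L_total = 10·log₁₀(10^(65.6/10) + 10^(72.3/10) + 10^(69.0/10) + 10^(70.0/10)) = 75.86 dB SPL.
Excess over the loudest (72.3 dB): 75.86 − 72.3 = 3.6 dB.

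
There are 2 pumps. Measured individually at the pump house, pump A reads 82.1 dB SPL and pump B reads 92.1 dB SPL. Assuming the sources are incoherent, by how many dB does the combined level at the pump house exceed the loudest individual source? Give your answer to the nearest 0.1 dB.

0.4 dB

Uncorrelated sources add in intensity (power), not in dB.
L_total = 10·log₁₀(10^(82.1/10) + 10^(92.1/10)) = 92.51 dB SPL.
Excess over the loudest (92.1 dB): 92.51 − 92.1 = 0.4 dB.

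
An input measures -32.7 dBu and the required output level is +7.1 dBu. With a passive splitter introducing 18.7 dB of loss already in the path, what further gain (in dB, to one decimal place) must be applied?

The required make-up gain is the shortfall in the dB sum.
G = +7.1 − (-32.7) + 18.7 = 58.5 dB.

58.5 dB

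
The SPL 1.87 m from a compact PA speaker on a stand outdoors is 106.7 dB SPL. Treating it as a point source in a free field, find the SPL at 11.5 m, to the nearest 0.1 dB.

Free-field point source: level drops by 20·log₁₀ of the distance ratio.
ΔL = −20·log₁₀(11.5/1.87) = -15.78 dB, so L₂ = 106.7 + (-15.78) = 90.9 dB SPL.

90.9 dB SPL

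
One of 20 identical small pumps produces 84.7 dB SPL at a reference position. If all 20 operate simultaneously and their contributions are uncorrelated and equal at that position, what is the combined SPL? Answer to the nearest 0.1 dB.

20 equal incoherent sources raise the level by 10·log₁₀(20) = 13.01 dB.
L_total = 84.7 + 13.01 = 97.7 dB SPL.

97.7 dB SPL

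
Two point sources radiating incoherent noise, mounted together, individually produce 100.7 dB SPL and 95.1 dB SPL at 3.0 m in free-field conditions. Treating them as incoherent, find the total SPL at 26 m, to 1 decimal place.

83.0 dB SPL

Combined at 3.0 m: 10·log₁₀(10^(100.7/10)+10^(95.1/10)) = 101.76 dB SPL.
Then apply −20·log₁₀(26/3.0) = -18.76 dB → 83.0 dB SPL.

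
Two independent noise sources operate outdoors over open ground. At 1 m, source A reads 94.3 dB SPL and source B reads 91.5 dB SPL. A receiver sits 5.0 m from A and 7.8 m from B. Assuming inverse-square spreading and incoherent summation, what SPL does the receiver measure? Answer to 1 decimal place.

81.2 dB SPL

At the listener: L_A = 94.3 − 20·log₁₀(5.0) = 80.32 dB; L_B = 91.5 − 20·log₁₀(7.8) = 73.66 dB.
Combined: 10·log₁₀(10^(80.32/10)+10^(73.66/10)) = 81.2 dB SPL.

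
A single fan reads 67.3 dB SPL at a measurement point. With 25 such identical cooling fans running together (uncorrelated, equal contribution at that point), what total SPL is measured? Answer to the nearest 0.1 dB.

81.3 dB SPL

25 equal incoherent sources raise the level by 10·log₁₀(25) = 13.98 dB.
L_total = 67.3 + 13.98 = 81.3 dB SPL.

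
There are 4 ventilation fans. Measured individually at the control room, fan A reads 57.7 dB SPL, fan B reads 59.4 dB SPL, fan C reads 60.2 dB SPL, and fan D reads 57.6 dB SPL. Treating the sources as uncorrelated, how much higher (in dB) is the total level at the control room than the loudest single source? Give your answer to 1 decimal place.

Incoherent sources sum as intensities:
L_total = 10·log₁₀(10^(57.7/10) + 10^(59.4/10) + 10^(60.2/10) + 10^(57.6/10)) = 64.89 dB SPL.
Excess over the loudest (60.2 dB): 64.89 − 60.2 = 4.7 dB.

4.7 dB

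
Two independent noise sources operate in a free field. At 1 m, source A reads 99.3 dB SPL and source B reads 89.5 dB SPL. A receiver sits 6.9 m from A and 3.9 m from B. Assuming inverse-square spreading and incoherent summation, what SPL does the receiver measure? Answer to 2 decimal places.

At the listener: L_A = 99.3 − 20·log₁₀(6.9) = 82.523 dB; L_B = 89.5 − 20·log₁₀(3.9) = 77.679 dB.
Combined: 10·log₁₀(10^(82.523/10)+10^(77.679/10)) = 83.75 dB SPL.

83.75 dB SPL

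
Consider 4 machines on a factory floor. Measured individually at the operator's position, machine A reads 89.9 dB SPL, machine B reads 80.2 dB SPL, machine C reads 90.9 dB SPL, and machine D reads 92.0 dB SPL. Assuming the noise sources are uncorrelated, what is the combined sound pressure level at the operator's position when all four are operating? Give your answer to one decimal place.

Uncorrelated sources add in intensity (power), not in dB.
L_total = 10·log₁₀(10^(89.9/10) + 10^(80.2/10) + 10^(90.9/10) + 10^(92.0/10)) = 10·log₁₀(3897000000) = 95.9 dB SPL.

95.9 dB SPL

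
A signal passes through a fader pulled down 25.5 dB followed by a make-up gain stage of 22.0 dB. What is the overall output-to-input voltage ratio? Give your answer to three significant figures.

0.668

Net gain = (−25.5) + 22.0 = -3.5 dB.
Voltage ratio = 10^(-3.5/20) = 0.668.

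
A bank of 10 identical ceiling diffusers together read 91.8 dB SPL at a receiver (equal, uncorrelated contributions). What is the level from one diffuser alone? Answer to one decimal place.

10 equal incoherent sources add 10·log₁₀(10) = 10.00 dB over one source.
L_one = 91.8 − 10.00 = 81.8 dB SPL.

81.8 dB SPL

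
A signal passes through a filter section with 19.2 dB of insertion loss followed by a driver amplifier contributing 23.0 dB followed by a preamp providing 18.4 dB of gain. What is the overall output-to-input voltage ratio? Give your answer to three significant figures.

12.9

Net gain = (−19.2) + 23.0 + 18.4 = 22.2 dB.
Voltage ratio = 10^(22.2/20) = 12.9.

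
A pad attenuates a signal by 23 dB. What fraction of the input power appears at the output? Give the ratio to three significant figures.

0.00501

Power ratio = 10^(dB/10).
10^(-23/10) = 10^(-2.300) = 0.00501.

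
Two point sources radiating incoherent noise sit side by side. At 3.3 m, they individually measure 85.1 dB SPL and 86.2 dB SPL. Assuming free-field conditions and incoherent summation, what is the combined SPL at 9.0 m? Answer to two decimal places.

Combined at 3.3 m: 10·log₁₀(10^(85.1/10)+10^(86.2/10)) = 88.695 dB SPL.
Then apply −20·log₁₀(9.0/3.3) = -8.715 dB → 79.98 dB SPL.

79.98 dB SPL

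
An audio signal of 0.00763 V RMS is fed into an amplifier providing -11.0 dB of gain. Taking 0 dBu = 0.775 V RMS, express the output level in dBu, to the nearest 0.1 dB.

Input level: 20·log₁₀(0.00763/0.775) = -40.14 dBu.
Output: -40.14 − 11.0 = -51.1 dBu.

-51.1 dBu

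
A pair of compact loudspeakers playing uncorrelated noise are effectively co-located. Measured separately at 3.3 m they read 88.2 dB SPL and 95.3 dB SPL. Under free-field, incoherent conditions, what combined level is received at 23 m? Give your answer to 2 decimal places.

79.21 dB SPL

Combined at 3.3 m: 10·log₁₀(10^(88.2/10)+10^(95.3/10)) = 96.074 dB SPL.
Then apply −20·log₁₀(23/3.3) = -16.864 dB → 79.21 dB SPL.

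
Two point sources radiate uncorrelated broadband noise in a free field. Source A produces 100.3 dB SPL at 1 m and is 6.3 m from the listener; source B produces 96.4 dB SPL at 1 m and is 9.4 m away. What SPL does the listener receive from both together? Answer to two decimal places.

85.04 dB SPL

At the listener: L_A = 100.3 − 20·log₁₀(6.3) = 84.313 dB; L_B = 96.4 − 20·log₁₀(9.4) = 76.937 dB.
Combined: 10·log₁₀(10^(84.313/10)+10^(76.937/10)) = 85.04 dB SPL.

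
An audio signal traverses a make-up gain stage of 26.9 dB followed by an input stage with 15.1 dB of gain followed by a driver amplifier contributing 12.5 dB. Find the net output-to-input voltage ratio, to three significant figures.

Net gain = 26.9 + 15.1 + 12.5 = 54.5 dB.
Voltage ratio = 10^(54.5/20) = 531.

531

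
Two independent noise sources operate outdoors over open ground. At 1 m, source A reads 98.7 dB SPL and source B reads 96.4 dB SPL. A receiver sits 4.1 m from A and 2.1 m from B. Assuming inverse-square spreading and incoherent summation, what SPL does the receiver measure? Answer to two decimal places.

At the listener: L_A = 98.7 − 20·log₁₀(4.1) = 86.444 dB; L_B = 96.4 − 20·log₁₀(2.1) = 89.956 dB.
Combined: 10·log₁₀(10^(86.444/10)+10^(89.956/10)) = 91.56 dB SPL.

91.56 dB SPL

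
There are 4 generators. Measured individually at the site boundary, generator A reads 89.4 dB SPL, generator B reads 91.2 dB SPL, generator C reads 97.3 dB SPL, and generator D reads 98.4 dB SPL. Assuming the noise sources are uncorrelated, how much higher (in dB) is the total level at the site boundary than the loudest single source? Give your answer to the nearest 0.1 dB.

Incoherent sources sum as intensities:
L_total = 10·log₁₀(10^(89.4/10) + 10^(91.2/10) + 10^(97.3/10) + 10^(98.4/10)) = 101.61 dB SPL.
Excess over the loudest (98.4 dB): 101.61 − 98.4 = 3.2 dB.

3.2 dB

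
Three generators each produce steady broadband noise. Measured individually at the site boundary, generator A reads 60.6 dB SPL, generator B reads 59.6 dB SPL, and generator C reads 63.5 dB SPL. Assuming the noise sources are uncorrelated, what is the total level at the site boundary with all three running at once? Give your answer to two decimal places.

66.33 dB SPL

Incoherent sources sum as intensities:
L_total = 10·log₁₀(10^(60.6/10) + 10^(59.6/10) + 10^(63.5/10)) = 10·log₁₀(4299000) = 66.33 dB SPL.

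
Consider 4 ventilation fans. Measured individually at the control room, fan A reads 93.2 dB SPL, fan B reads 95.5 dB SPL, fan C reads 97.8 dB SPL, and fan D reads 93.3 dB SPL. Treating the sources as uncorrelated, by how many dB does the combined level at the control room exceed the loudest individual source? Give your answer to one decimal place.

3.6 dB

Incoherent sources sum as intensities:
L_total = 10·log₁₀(10^(93.2/10) + 10^(95.5/10) + 10^(97.8/10) + 10^(93.3/10)) = 101.40 dB SPL.
Excess over the loudest (97.8 dB): 101.40 − 97.8 = 3.6 dB.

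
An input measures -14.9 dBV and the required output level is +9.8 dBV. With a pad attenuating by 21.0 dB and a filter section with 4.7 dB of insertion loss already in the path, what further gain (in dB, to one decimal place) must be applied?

50.4 dB

The required make-up gain is the shortfall in the dB sum.
G = +9.8 − (-14.9) + 21.0 + 4.7 = 50.4 dB.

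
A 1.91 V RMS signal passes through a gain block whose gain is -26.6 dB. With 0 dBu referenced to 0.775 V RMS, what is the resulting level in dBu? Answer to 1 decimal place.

Input level: 20·log₁₀(1.91/0.775) = 7.83 dBu.
Output: 7.83 − 26.6 = -18.8 dBu.

-18.8 dBu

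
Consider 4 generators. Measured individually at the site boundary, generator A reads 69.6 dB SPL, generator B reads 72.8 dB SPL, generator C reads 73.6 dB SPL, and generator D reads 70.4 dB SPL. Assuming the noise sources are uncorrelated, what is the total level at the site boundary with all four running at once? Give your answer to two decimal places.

77.93 dB SPL

Incoherent sources sum as intensities:
L_total = 10·log₁₀(10^(69.6/10) + 10^(72.8/10) + 10^(73.6/10) + 10^(70.4/10)) = 10·log₁₀(62050000) = 77.93 dB SPL.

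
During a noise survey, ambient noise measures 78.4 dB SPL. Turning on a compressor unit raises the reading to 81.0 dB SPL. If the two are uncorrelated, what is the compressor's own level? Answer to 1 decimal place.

77.5 dB SPL

Subtract intensities: L_src = 10·log₁₀(10^(L_total/10) − 10^(L_bg/10)).
L_src = 10·log₁₀(10^(81.0/10) − 10^(78.4/10)) = 10·log₁₀(56710000) = 77.5 dB SPL.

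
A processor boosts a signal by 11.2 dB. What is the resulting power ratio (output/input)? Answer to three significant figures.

13.2

Power ratio = 10^(dB/10).
10^(11.2/10) = 10^(1.120) = 13.2.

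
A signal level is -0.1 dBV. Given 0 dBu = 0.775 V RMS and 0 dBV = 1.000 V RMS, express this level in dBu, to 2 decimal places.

The offset between the scales is 20·log₁₀(0.775/1.000) = −2.214 dB.
So dBu = -0.1 + 2.214 = +2.11 dBu.

+2.11 dBu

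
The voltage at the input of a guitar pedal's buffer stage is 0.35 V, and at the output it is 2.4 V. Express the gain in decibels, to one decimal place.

Voltage ratio → dB uses the 20·log₁₀ form:
20·log₁₀(2.4/0.35) = 20·log₁₀(6.857) = 16.7 dB.

16.7 dB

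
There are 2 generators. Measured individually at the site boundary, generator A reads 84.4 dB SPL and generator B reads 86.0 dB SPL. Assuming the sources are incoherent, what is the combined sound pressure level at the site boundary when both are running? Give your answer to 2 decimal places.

88.28 dB SPL

Add the sources as powers (linear), then convert back to dB:
L_total = 10·log₁₀(10^(84.4/10) + 10^(86.0/10)) = 10·log₁₀(673500000) = 88.28 dB SPL.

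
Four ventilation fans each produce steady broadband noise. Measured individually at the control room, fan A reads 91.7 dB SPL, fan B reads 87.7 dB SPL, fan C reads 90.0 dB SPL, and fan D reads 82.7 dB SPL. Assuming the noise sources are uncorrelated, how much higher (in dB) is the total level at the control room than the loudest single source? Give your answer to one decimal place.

3.4 dB

Incoherent sources sum as intensities:
L_total = 10·log₁₀(10^(91.7/10) + 10^(87.7/10) + 10^(90.0/10) + 10^(82.7/10)) = 95.12 dB SPL.
Excess over the loudest (91.7 dB): 95.12 − 91.7 = 3.4 dB.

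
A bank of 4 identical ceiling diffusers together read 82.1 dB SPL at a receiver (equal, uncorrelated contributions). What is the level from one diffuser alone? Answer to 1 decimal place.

76.1 dB SPL

4 equal incoherent sources add 10·log₁₀(4) = 6.02 dB over one source.
L_one = 82.1 − 6.02 = 76.1 dB SPL.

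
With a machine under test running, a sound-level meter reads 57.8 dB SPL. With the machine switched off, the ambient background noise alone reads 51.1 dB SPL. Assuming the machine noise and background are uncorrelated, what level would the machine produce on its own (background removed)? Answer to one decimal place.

Remove the background by subtracting linear intensities:
L_src = 10·log₁₀(10^(57.8/10) − 10^(51.1/10)) = 10·log₁₀(473700) = 56.8 dB SPL.

56.8 dB SPL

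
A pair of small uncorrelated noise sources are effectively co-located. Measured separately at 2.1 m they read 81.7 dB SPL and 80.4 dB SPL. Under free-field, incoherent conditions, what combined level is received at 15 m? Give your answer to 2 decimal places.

Combined at 2.1 m: 10·log₁₀(10^(81.7/10)+10^(80.4/10)) = 84.109 dB SPL.
Then apply −20·log₁₀(15/2.1) = -17.077 dB → 67.03 dB SPL.

67.03 dB SPL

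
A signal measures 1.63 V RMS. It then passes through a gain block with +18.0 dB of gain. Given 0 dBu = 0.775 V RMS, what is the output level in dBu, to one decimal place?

+24.5 dBu

Input level: 20·log₁₀(1.63/0.775) = 6.46 dBu.
Output: 6.46 + 18.0 = +24.5 dBu.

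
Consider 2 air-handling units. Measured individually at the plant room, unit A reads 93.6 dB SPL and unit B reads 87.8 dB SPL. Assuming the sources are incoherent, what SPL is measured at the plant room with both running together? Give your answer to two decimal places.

94.61 dB SPL

Uncorrelated sources add in intensity (power), not in dB.
L_total = 10·log₁₀(10^(93.6/10) + 10^(87.8/10)) = 10·log₁₀(2893000000) = 94.61 dB SPL.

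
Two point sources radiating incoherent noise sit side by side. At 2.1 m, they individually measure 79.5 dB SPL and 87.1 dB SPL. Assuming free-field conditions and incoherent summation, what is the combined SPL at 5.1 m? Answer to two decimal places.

80.09 dB SPL

Combined at 2.1 m: 10·log₁₀(10^(79.5/10)+10^(87.1/10)) = 87.796 dB SPL.
Then apply −20·log₁₀(5.1/2.1) = -7.707 dB → 80.09 dB SPL.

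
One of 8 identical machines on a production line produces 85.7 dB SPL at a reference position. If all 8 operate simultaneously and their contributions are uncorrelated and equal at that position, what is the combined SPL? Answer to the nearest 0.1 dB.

8 equal incoherent sources raise the level by 10·log₁₀(8) = 9.03 dB.
L_total = 85.7 + 9.03 = 94.7 dB SPL.

94.7 dB SPL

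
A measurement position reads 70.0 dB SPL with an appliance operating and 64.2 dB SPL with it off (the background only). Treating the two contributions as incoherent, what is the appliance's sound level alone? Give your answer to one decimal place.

Subtract intensities: L_src = 10·log₁₀(10^(L_total/10) − 10^(L_bg/10)).
L_src = 10·log₁₀(10^(70.0/10) − 10^(64.2/10)) = 10·log₁₀(7370000) = 68.7 dB SPL.

68.7 dB SPL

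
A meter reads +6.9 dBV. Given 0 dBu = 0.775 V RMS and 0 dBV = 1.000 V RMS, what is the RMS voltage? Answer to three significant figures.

2.21 V

V = 1.000 V × 10^(+6.9/20).
= 1.000 × 2.213 = 2.21 V.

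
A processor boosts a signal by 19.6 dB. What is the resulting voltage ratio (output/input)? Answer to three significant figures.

Voltage ratio = 10^(dB/20).
10^(19.6/20) = 10^(0.9800) = 9.55.

9.55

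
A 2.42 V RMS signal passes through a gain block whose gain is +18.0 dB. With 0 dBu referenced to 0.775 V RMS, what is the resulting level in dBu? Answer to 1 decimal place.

Input level: 20·log₁₀(2.42/0.775) = 9.89 dBu.
Output: 9.89 + 18.0 = +27.9 dBu.

+27.9 dBu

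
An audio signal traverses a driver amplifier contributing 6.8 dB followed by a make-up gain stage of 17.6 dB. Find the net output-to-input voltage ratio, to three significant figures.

16.6

Net gain = 6.8 + 17.6 = 24.4 dB.
Voltage ratio = 10^(24.4/20) = 16.6.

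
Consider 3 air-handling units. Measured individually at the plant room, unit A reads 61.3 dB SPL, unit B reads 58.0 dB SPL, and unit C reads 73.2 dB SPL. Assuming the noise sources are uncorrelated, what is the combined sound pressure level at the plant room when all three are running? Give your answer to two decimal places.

73.59 dB SPL

Add the sources as powers (linear), then convert back to dB:
L_total = 10·log₁₀(10^(61.3/10) + 10^(58.0/10) + 10^(73.2/10)) = 10·log₁₀(22870000) = 73.59 dB SPL.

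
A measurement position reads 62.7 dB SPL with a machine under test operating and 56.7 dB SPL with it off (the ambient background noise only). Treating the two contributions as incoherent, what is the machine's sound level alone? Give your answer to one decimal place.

Background correction is a power subtraction:
L_src = 10·log₁₀(10^(62.7/10) − 10^(56.7/10)) = 10·log₁₀(1394000) = 61.4 dB SPL.

61.4 dB SPL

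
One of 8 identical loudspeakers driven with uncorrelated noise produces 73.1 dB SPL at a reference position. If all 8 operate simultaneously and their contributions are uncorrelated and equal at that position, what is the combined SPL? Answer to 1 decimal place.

8 equal incoherent sources raise the level by 10·log₁₀(8) = 9.03 dB.
L_total = 73.1 + 9.03 = 82.1 dB SPL.

82.1 dB SPL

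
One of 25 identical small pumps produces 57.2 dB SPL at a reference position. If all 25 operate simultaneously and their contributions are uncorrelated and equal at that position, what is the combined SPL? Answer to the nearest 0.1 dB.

25 equal incoherent sources raise the level by 10·log₁₀(25) = 13.98 dB.
L_total = 57.2 + 13.98 = 71.2 dB SPL.

71.2 dB SPL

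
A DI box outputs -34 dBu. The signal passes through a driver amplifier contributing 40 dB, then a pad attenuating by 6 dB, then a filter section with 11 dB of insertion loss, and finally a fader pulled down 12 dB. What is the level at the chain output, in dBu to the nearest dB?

Gain stages sum in dB:
-34 + 40 − 6 − 11 − 12 = -23 dBu.

-23 dBu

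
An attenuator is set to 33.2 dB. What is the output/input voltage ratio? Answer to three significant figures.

0.0219

Voltage ratio = 10^(dB/20).
10^(-33.2/20) = 10^(-1.660) = 0.0219.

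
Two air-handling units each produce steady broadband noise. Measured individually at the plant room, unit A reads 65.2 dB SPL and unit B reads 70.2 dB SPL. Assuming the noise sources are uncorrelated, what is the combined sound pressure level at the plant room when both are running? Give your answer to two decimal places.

71.39 dB SPL

Uncorrelated sources add in intensity (power), not in dB.
L_total = 10·log₁₀(10^(65.2/10) + 10^(70.2/10)) = 10·log₁₀(13780000) = 71.39 dB SPL.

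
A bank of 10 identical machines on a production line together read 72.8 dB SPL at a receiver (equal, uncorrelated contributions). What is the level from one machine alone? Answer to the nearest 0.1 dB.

62.8 dB SPL

10 equal incoherent sources add 10·log₁₀(10) = 10.00 dB over one source.
L_one = 72.8 − 10.00 = 62.8 dB SPL.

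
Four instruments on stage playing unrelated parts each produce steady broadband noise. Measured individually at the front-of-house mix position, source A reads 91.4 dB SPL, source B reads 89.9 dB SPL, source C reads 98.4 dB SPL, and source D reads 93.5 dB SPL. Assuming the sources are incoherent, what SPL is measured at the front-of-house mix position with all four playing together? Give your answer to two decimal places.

100.61 dB SPL

Add the sources as powers (linear), then convert back to dB:
L_total = 10·log₁₀(10^(91.4/10) + 10^(89.9/10) + 10^(98.4/10) + 10^(93.5/10)) = 10·log₁₀(11515000000) = 100.61 dB SPL.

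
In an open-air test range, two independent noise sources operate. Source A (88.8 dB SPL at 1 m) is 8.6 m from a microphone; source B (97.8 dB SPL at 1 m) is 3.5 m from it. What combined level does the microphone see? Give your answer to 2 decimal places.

At the listener: L_A = 88.8 − 20·log₁₀(8.6) = 70.110 dB; L_B = 97.8 − 20·log₁₀(3.5) = 86.919 dB.
Combined: 10·log₁₀(10^(70.110/10)+10^(86.919/10)) = 87.01 dB SPL.

87.01 dB SPL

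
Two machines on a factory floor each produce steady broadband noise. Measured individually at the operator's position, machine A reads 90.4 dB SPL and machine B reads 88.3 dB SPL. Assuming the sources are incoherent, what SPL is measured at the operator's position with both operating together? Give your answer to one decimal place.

Incoherent sources sum as intensities:
L_total = 10·log₁₀(10^(90.4/10) + 10^(88.3/10)) = 10·log₁₀(1773000000) = 92.5 dB SPL.

92.5 dB SPL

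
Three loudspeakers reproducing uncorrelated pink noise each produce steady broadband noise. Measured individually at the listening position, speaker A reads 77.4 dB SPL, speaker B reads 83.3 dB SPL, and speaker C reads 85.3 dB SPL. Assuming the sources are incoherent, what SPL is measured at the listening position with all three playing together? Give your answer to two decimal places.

87.84 dB SPL

Incoherent sources sum as intensities:
L_total = 10·log₁₀(10^(77.4/10) + 10^(83.3/10) + 10^(85.3/10)) = 10·log₁₀(607600000) = 87.84 dB SPL.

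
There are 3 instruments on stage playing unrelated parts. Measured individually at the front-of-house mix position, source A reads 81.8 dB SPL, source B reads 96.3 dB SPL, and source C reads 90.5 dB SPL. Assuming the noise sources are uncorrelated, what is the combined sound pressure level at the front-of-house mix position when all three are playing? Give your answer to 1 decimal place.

97.4 dB SPL

Incoherent sources sum as intensities:
L_total = 10·log₁₀(10^(81.8/10) + 10^(96.3/10) + 10^(90.5/10)) = 10·log₁₀(5539000000) = 97.4 dB SPL.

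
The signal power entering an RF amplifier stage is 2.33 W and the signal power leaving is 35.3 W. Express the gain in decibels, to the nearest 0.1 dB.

11.8 dB

Power ratio → dB uses the 10·log₁₀ form:
10·log₁₀(35.3/2.33) = 10·log₁₀(15.15) = 11.8 dB.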